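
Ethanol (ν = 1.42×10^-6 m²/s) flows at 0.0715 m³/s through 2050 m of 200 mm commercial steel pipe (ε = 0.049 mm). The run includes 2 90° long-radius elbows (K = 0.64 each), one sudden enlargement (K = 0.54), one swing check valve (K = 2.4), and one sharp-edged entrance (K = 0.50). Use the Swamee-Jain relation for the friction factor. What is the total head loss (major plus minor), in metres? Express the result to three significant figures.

H_L ≈ 46.0 m

V = 4Q/(πD²) = 2.276 m/s; V²/2g = 0.2640 m
Re = 3.21×10^5, ε/D = 2.45×10^-4 → f = 0.01655 (Swamee-Jain)
Major: h_f = f(L/D)·V²/2g = 0.01655·10250·0.2640 = 44.79 m
Minor: ΣK = 4.72; h_m = ΣK·V²/2g = 1.246 m
Total H_L = 44.79 + 1.246 = 46.03 m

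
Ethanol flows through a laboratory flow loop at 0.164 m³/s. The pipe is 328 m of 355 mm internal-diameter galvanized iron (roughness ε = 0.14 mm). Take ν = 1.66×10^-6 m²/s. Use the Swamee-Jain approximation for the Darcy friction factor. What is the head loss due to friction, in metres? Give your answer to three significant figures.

h_f ≈ 2.26 m

V = 4Q/(πD²) = 4·0.164/(π·0.355²) = 1.657 m/s
Re = VD/ν = 1.657·0.355/1.66×10^-6 = 3.54×10^5 → turbulent
ε/D = 0.14/355 = 3.94×10^-4
Swamee-Jain: f = 0.01747
h_f = f(L/D)V²/(2g) = 0.01747·(328/0.355)·1.657²/(2·9.81) = 2.258 m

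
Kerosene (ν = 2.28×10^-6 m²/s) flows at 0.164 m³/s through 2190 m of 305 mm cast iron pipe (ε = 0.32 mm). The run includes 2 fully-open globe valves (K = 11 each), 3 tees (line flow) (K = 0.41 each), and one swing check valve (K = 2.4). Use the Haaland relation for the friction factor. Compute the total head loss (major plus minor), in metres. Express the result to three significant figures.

V = 4Q/(πD²) = 2.245 m/s; V²/2g = 0.2568 m
Re = 3.00×10^5, ε/D = 0.00105 → f = 0.02073 (Haaland)
Major: h_f = f(L/D)·V²/2g = 0.02073·7180·0.2568 = 38.22 m
Minor: ΣK = 25.6; h_m = ΣK·V²/2g = 6.582 m
Total H_L = 38.22 + 6.582 = 44.80 m

H_L ≈ 44.8 m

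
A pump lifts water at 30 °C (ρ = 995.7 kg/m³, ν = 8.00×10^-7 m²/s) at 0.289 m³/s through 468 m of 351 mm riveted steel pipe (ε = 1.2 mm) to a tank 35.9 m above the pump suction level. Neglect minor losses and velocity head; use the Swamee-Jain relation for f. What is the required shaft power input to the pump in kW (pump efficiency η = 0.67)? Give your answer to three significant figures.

P_shaft ≈ 221 kW

V = 4Q/(πD²) = 2.987 m/s; Re = 1.31×10^6; ε/D = 0.00342; f = 0.02730
h_f = f(L/D)V²/2g = 16.55 m
Total head H = z + h_f = 35.9 + 16.55 = 52.45 m
P_hyd = ρgQH = 995.7·9.81·0.289·52.45 = 148.1 kW
P_shaft = P_hyd/η = 148.1/0.67 = 221.0 kW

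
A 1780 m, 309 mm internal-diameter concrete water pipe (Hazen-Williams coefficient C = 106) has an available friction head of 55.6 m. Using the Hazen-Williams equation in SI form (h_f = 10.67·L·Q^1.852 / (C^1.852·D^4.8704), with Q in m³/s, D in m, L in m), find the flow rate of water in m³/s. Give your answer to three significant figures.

Q ≈ 0.207 m³/s

Rearranging: Q = [h_f·C^1.852·D^4.8704 / (10.67·L)]^(1/1.852)
Q = [55.6·106^1.852·0.309^4.8704 / (10.67·1780)]^0.540 = 0.2070 m³/s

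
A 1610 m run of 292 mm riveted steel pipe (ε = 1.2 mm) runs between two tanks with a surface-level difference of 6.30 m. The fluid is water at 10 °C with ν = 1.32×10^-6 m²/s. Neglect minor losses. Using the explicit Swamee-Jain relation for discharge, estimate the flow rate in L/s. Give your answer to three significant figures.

Q ≈ 58.7 L/s

Swamee-Jain (Type II): Q = -0.965·√(gD⁵h_f/L)·ln[ε/(3.7D) + √(3.17ν²L/(gD³h_f))]
√(gD⁵h_f/L) = √(9.81·0.292⁵·6.30/1610) = 0.009027
ε/(3.7D) = 0.00111; √(3.17ν²L/(gD³h_f)) = 7.60×10^-5
Q = -0.965·0.009027·ln(0.001187) = 0.05868 m³/s
Check: V = 0.876 m/s, Re = 1.94×10^5, f = 0.02938, h_f = 6.34 m ≈ 6.30 m ✓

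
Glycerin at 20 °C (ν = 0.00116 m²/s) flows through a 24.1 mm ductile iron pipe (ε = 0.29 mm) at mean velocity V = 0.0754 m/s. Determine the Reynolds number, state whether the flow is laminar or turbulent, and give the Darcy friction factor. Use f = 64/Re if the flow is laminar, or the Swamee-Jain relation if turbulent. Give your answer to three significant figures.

Re ≈ 1.57; laminar; f = 64/Re ≈ 40.9

Re = VD/ν = 0.07540·0.0241/0.00116 = 1.57
Re < 2300 → laminar → f = 64/Re = 40.86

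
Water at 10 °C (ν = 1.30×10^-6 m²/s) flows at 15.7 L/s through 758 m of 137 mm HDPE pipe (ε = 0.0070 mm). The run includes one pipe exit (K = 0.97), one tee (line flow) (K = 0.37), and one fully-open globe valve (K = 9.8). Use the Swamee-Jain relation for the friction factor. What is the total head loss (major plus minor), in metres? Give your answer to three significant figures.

V = 4Q/(πD²) = 1.065 m/s; V²/2g = 0.05781 m
Re = 1.12×10^5, ε/D = 5.11×10^-5 → f = 0.01777 (Swamee-Jain)
Major: h_f = f(L/D)·V²/2g = 0.01777·5533·0.05781 = 5.684 m
Minor: ΣK = 11.1; h_m = ΣK·V²/2g = 0.6441 m
Total H_L = 5.684 + 0.6441 = 6.328 m

H_L ≈ 6.33 m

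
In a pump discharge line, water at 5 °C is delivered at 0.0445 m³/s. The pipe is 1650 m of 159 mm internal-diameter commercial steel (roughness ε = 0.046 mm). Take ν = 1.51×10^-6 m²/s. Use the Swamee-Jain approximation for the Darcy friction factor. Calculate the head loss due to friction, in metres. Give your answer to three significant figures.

h_f ≈ 46.2 m

V = 4Q/(πD²) = 4·0.0445/(π·0.159²) = 2.241 m/s
Re = VD/ν = 2.241·0.159/1.51×10^-6 = 2.36×10^5 → turbulent
ε/D = 0.046/159 = 2.89×10^-4
Swamee-Jain: f = 0.01740
h_f = f(L/D)V²/(2g) = 0.01740·(1650/0.159)·2.241²/(2·9.81) = 46.23 m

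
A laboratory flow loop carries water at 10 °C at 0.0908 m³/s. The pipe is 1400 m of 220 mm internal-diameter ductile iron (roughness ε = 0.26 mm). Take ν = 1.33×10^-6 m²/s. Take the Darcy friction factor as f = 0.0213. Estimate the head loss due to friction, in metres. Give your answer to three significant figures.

h_f ≈ 39.4 m

V = 4Q/(πD²) = 4·0.0908/(π·0.220²) = 2.389 m/s
h_f = f(L/D)V²/(2g) = 0.02130·(1400/0.220)·2.389²/(2·9.81) = 39.42 m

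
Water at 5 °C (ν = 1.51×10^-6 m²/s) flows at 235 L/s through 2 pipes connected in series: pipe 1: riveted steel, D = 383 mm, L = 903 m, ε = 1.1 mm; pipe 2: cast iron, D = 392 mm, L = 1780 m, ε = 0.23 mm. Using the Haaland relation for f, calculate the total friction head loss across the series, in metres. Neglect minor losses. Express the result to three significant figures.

Pipe 1: V = 2.040 m/s, Re = 5.17×10^5, ε/D = 0.00287, f = 0.02614, h_1 = f(L/D)V²/2g = 13.07 m
Pipe 2: V = 1.947 m/s, Re = 5.05×10^5, ε/D = 5.87×10^-4, f = 0.01810, h_2 = f(L/D)V²/2g = 15.88 m
Series → Q common, losses add: H = Σh = 28.95 m

H ≈ 29.0 m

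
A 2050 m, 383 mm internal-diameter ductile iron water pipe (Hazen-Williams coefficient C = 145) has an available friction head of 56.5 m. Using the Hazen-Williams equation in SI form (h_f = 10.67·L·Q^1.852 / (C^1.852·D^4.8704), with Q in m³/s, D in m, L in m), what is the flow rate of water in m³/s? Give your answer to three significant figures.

Rearranging: Q = [h_f·C^1.852·D^4.8704 / (10.67·L)]^(1/1.852)
Q = [56.5·145^1.852·0.383^4.8704 / (10.67·2050)]^0.540 = 0.4655 m³/s

Q ≈ 0.466 m³/s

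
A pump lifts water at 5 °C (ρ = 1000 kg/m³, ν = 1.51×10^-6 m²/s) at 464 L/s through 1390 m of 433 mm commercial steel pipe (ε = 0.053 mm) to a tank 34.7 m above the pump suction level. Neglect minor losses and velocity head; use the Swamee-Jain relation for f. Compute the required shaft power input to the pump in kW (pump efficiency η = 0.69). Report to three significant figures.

V = 4Q/(πD²) = 3.151 m/s; Re = 9.04×10^5; ε/D = 1.22×10^-4; f = 0.01393
h_f = f(L/D)V²/2g = 22.64 m
Total head H = z + h_f = 34.7 + 22.64 = 57.34 m
P_hyd = ρgQH = 1000·9.81·0.464·57.34 = 261.0 kW
P_shaft = P_hyd/η = 261.0/0.69 = 378.2 kW

P_shaft ≈ 378 kW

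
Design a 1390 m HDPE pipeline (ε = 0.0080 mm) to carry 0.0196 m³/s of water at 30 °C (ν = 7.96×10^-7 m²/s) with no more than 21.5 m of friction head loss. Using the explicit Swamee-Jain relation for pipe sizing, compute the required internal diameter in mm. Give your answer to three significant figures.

Swamee-Jain (Type III): D = 0.66·[ε^1.25·(LQ²/(gh_f))^4.75 + ν·Q^9.4·(L/(gh_f))^5.2]^0.04
LQ²/(gh_f) = 0.002532; L/(gh_f) = 6.590
Term 1 = ε^1.25·(…)^4.75 = 1.97×10^-19; Term 2 = ν·Q^9.4·(…)^5.2 = 1.28×10^-18
D = 0.66·(1.97×10^-19 + 1.28×10^-18)^0.04 = 0.1277 m = 128 mm
Check: V = 1.53 m/s, Re = 2.45×10^5, f = 0.01555, h_f = 20.2 m ≈ 21.5 m ✓

D ≈ 128 mm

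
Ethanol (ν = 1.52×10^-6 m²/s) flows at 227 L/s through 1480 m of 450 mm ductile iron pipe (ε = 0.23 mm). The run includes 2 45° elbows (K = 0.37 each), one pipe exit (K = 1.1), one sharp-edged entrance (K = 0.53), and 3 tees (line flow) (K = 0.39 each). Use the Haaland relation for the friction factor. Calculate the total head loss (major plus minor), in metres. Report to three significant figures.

H_L ≈ 6.44 m

V = 4Q/(πD²) = 1.427 m/s; V²/2g = 0.1038 m
Re = 4.23×10^5, ε/D = 5.11×10^-4 → f = 0.01779 (Haaland)
Major: h_f = f(L/D)·V²/2g = 0.01779·3289·0.1038 = 6.074 m
Minor: ΣK = 3.54; h_m = ΣK·V²/2g = 0.3676 m
Total H_L = 6.074 + 0.3676 = 6.442 m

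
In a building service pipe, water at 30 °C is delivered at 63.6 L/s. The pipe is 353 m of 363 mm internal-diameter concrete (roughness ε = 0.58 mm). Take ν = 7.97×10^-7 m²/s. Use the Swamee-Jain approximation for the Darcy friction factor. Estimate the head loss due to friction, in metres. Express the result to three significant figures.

V = 4Q/(πD²) = 4·0.0636/(π·0.363²) = 0.6145 m/s
Re = VD/ν = 0.6145·0.363/7.97×10^-7 = 2.80×10^5 → turbulent
ε/D = 0.58/363 = 0.00160
Swamee-Jain: f = 0.02299
h_f = f(L/D)V²/(2g) = 0.02299·(353/0.363)·0.6145²/(2·9.81) = 0.4303 m

h_f ≈ 0.430 m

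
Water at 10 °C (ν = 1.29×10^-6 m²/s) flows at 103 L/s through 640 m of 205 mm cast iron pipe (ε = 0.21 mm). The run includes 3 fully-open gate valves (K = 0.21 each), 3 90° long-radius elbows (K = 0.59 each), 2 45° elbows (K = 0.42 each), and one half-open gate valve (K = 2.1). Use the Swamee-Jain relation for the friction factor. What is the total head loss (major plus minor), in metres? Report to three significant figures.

H_L ≈ 34.4 m

V = 4Q/(πD²) = 3.121 m/s; V²/2g = 0.4963 m
Re = 4.96×10^5, ε/D = 0.00102 → f = 0.02047 (Swamee-Jain)
Major: h_f = f(L/D)·V²/2g = 0.02047·3122·0.4963 = 31.71 m
Minor: ΣK = 5.34; h_m = ΣK·V²/2g = 2.650 m
Total H_L = 31.71 + 2.650 = 34.36 m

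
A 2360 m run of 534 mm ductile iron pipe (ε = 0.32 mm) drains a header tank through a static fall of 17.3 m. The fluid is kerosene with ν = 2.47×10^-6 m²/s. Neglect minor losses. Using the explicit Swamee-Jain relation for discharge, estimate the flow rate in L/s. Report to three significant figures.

Q ≈ 458 L/s

Swamee-Jain (Type II): Q = -0.965·√(gD⁵h_f/L)·ln[ε/(3.7D) + √(3.17ν²L/(gD³h_f))]
√(gD⁵h_f/L) = √(9.81·0.534⁵·17.3/2360) = 0.05588
ε/(3.7D) = 1.62×10^-4; √(3.17ν²L/(gD³h_f)) = 4.20×10^-5
Q = -0.965·0.05588·ln(2.040×10^-4) = 0.4582 m³/s
Check: V = 2.05 m/s, Re = 4.42×10^5, f = 0.01847, h_f = 17.4 m ≈ 17.3 m ✓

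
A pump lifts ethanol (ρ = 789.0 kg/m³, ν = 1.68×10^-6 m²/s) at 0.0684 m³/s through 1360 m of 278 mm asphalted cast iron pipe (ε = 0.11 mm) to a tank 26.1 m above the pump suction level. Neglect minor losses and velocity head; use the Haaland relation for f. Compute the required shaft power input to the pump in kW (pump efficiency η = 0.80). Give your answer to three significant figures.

P_shaft ≈ 21.1 kW

V = 4Q/(πD²) = 1.127 m/s; Re = 1.86×10^5; ε/D = 3.96×10^-4; f = 0.01820
h_f = f(L/D)V²/2g = 5.761 m
Total head H = z + h_f = 26.1 + 5.761 = 31.86 m
P_hyd = ρgQH = 789.0·9.81·0.0684·31.86 = 16.87 kW
P_shaft = P_hyd/η = 16.87/0.80 = 21.09 kW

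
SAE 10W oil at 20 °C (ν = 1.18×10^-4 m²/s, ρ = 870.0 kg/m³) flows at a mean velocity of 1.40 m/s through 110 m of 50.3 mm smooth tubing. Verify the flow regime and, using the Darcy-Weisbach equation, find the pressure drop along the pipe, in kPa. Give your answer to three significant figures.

Re = VD/ν = 1.40·0.05030/1.18×10^-4 = 597 → laminar (Re < 2300)
f = 64/Re = 0.1072
h_f = f(L/D)V²/(2g) = 0.1072·(110/0.05030)·1.40²/(2·9.81) = 23.43 m
Δp = ρg·h_f = 870.0·9.81·23.43 = 200.0 kPa

Δp ≈ 200 kPa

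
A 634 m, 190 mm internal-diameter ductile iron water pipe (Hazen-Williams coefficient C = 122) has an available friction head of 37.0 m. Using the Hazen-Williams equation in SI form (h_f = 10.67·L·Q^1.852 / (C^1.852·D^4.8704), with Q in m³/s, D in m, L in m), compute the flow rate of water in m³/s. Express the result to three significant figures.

Q ≈ 0.0929 m³/s

Rearranging: Q = [h_f·C^1.852·D^4.8704 / (10.67·L)]^(1/1.852)
Q = [37.0·122^1.852·0.190^4.8704 / (10.67·634)]^0.540 = 0.09294 m³/s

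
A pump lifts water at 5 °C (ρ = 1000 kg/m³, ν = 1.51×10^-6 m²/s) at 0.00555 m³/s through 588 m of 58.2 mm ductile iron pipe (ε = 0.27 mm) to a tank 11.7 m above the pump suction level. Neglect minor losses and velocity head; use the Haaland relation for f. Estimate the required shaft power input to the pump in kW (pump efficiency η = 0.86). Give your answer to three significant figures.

V = 4Q/(πD²) = 2.086 m/s; Re = 8.04×10^4; ε/D = 0.00464; f = 0.03085
h_f = f(L/D)V²/2g = 69.14 m
Total head H = z + h_f = 11.7 + 69.14 = 80.84 m
P_hyd = ρgQH = 1000·9.81·0.00555·80.84 = 4.401 kW
P_shaft = P_hyd/η = 4.401/0.86 = 5.118 kW

P_shaft ≈ 5.12 kW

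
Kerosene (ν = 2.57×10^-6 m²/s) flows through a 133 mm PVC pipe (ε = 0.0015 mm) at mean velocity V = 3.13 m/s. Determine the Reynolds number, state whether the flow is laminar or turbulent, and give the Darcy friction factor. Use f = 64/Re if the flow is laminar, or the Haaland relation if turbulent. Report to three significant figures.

Re ≈ 1.62×10^5; turbulent; f ≈ 0.0162

Re = VD/ν = 3.130·0.133/2.57×10^-6 = 1.62×10^5
Re > 4000 → turbulent; ε/D = 1.13×10^-5
Haaland: f = 0.01621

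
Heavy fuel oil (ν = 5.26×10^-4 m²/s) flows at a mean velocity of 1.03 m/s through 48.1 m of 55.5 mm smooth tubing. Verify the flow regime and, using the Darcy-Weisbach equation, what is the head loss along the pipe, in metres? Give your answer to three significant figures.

Re = VD/ν = 1.03·0.05550/5.26×10^-4 = 109 → laminar (Re < 2300)
f = 64/Re = 0.5889
h_f = f(L/D)V²/(2g) = 0.5889·(48.1/0.05550)·1.03²/(2·9.81) = 27.60 m

h_f ≈ 27.6 m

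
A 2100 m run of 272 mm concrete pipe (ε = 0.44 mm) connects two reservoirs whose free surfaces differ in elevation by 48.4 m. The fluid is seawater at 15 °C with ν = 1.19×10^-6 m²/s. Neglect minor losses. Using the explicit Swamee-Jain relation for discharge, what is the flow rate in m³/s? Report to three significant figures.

Q ≈ 0.136 m³/s

Swamee-Jain (Type II): Q = -0.965·√(gD⁵h_f/L)·ln[ε/(3.7D) + √(3.17ν²L/(gD³h_f))]
√(gD⁵h_f/L) = √(9.81·0.272⁵·48.4/2100) = 0.01835
ε/(3.7D) = 4.37×10^-4; √(3.17ν²L/(gD³h_f)) = 3.14×10^-5
Q = -0.965·0.01835·ln(4.686×10^-4) = 0.1357 m³/s
Check: V = 2.34 m/s, Re = 5.34×10^5, f = 0.02267, h_f = 48.7 m ≈ 48.4 m ✓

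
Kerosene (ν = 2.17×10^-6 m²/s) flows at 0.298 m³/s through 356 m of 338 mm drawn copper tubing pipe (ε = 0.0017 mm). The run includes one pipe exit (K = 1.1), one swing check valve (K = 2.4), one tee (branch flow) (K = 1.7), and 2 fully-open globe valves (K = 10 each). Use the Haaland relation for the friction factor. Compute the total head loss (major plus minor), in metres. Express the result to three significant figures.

H_L ≈ 21.9 m

V = 4Q/(πD²) = 3.321 m/s; V²/2g = 0.5622 m
Re = 5.17×10^5, ε/D = 5.03×10^-6 → f = 0.01304 (Haaland)
Major: h_f = f(L/D)·V²/2g = 0.01304·1053·0.5622 = 7.722 m
Minor: ΣK = 25.2; h_m = ΣK·V²/2g = 14.17 m
Total H_L = 7.722 + 14.17 = 21.89 m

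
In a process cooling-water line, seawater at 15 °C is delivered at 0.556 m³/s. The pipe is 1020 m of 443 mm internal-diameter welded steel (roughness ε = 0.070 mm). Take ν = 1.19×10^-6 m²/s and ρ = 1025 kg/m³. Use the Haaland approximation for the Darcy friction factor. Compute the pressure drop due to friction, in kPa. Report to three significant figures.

V = 4Q/(πD²) = 4·0.556/(π·0.443²) = 3.607 m/s
Re = VD/ν = 3.607·0.443/1.19×10^-6 = 1.34×10^6 → turbulent
ε/D = 0.070/443 = 1.58×10^-4
Haaland: f = 0.01388
h_f = f(L/D)V²/(2g) = 0.01388·(1020/0.443)·3.607²/(2·9.81) = 21.20 m
Δp = ρg·h_f = 1025·9.81·21.20 = 213.1 kPa

Δp ≈ 213 kPa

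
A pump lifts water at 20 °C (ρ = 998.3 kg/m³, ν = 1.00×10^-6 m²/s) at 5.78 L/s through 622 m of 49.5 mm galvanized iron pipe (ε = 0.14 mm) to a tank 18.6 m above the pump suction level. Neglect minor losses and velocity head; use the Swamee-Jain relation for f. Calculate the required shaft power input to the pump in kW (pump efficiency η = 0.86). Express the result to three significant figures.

P_shaft ≈ 11.4 kW

V = 4Q/(πD²) = 3.003 m/s; Re = 1.49×10^5; ε/D = 0.00283; f = 0.02688
h_f = f(L/D)V²/2g = 155.3 m
Total head H = z + h_f = 18.6 + 155.3 = 173.9 m
P_hyd = ρgQH = 998.3·9.81·0.00578·173.9 = 9.842 kW
P_shaft = P_hyd/η = 9.842/0.86 = 11.44 kW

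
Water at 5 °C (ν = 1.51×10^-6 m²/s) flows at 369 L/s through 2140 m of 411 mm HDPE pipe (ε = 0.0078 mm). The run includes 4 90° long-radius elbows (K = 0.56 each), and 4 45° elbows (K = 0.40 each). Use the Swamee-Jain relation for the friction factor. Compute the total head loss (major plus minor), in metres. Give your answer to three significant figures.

H_L ≈ 27.3 m

V = 4Q/(πD²) = 2.781 m/s; V²/2g = 0.3943 m
Re = 7.57×10^5, ε/D = 1.90×10^-5 → f = 0.01255 (Swamee-Jain)
Major: h_f = f(L/D)·V²/2g = 0.01255·5207·0.3943 = 25.77 m
Minor: ΣK = 3.84; h_m = ΣK·V²/2g = 1.514 m
Total H_L = 25.77 + 1.514 = 27.29 m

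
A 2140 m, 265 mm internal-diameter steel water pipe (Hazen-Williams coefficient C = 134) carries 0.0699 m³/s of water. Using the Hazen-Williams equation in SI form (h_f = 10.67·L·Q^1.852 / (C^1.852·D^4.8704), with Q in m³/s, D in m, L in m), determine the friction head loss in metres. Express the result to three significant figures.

h_f = 10.67·2140·0.0699^1.852 / (134^1.852·0.265^4.8704) = 12.25 m

h_f ≈ 12.3 m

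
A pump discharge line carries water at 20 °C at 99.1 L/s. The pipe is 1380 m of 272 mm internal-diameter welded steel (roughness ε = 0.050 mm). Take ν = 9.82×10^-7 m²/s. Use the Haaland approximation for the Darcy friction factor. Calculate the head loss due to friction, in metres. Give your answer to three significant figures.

V = 4Q/(πD²) = 4·0.0991/(π·0.272²) = 1.705 m/s
Re = VD/ν = 1.705·0.272/9.82×10^-7 = 4.72×10^5 → turbulent
ε/D = 0.050/272 = 1.84×10^-4
Haaland: f = 0.01521
h_f = f(L/D)V²/(2g) = 0.01521·(1380/0.272)·1.705²/(2·9.81) = 11.44 m

h_f ≈ 11.4 m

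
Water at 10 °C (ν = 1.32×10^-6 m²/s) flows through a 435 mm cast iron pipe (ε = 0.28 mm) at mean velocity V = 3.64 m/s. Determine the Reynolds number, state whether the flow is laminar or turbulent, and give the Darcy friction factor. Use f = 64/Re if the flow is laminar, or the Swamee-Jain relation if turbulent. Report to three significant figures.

Re = VD/ν = 3.640·0.435/1.32×10^-6 = 1.20×10^6
Re > 4000 → turbulent; ε/D = 6.44×10^-4
Swamee-Jain: f = 0.01813

Re ≈ 1.20×10^6; turbulent; f ≈ 0.0181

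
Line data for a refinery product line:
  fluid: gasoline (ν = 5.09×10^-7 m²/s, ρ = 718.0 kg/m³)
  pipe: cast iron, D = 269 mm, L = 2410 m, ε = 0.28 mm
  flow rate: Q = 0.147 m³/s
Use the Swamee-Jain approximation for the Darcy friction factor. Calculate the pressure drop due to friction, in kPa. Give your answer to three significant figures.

V = 4Q/(πD²) = 4·0.147/(π·0.269²) = 2.587 m/s
Re = VD/ν = 2.587·0.269/5.09×10^-7 = 1.37×10^6 → turbulent
ε/D = 0.28/269 = 0.00104
Swamee-Jain: f = 0.02012
h_f = f(L/D)V²/(2g) = 0.02012·(2410/0.269)·2.587²/(2·9.81) = 61.47 m
Δp = ρg·h_f = 718.0·9.81·61.47 = 433.0 kPa

Δp ≈ 433 kPa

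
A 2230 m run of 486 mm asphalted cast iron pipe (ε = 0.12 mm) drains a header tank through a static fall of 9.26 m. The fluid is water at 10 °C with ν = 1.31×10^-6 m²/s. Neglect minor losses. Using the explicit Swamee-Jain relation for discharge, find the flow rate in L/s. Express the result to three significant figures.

Swamee-Jain (Type II): Q = -0.965·√(gD⁵h_f/L)·ln[ε/(3.7D) + √(3.17ν²L/(gD³h_f))]
√(gD⁵h_f/L) = √(9.81·0.486⁵·9.26/2230) = 0.03323
ε/(3.7D) = 6.67×10^-5; √(3.17ν²L/(gD³h_f)) = 3.41×10^-5
Q = -0.965·0.03323·ln(1.008×10^-4) = 0.2951 m³/s
Check: V = 1.59 m/s, Re = 5.90×10^5, f = 0.01574, h_f = 9.32 m ≈ 9.26 m ✓

Q ≈ 295 L/s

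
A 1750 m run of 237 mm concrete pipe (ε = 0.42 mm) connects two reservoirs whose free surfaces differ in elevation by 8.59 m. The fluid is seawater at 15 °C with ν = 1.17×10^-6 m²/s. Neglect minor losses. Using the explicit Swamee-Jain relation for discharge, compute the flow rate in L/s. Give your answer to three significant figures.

Q ≈ 43.3 L/s

Swamee-Jain (Type II): Q = -0.965·√(gD⁵h_f/L)·ln[ε/(3.7D) + √(3.17ν²L/(gD³h_f))]
√(gD⁵h_f/L) = √(9.81·0.237⁵·8.59/1750) = 0.006000
ε/(3.7D) = 4.79×10^-4; √(3.17ν²L/(gD³h_f)) = 8.23×10^-5
Q = -0.965·0.006000·ln(5.612×10^-4) = 0.04334 m³/s
Check: V = 0.983 m/s, Re = 1.99×10^5, f = 0.02383, h_f = 8.66 m ≈ 8.59 m ✓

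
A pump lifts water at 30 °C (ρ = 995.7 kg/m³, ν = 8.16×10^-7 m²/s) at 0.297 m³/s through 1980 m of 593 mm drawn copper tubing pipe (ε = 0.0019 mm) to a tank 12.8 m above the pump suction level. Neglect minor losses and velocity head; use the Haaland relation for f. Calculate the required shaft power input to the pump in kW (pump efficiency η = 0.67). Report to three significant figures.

V = 4Q/(πD²) = 1.075 m/s; Re = 7.81×10^5; ε/D = 3.20×10^-6; f = 0.01213
h_f = f(L/D)V²/2g = 2.386 m
Total head H = z + h_f = 12.8 + 2.386 = 15.19 m
P_hyd = ρgQH = 995.7·9.81·0.297·15.19 = 44.06 kW
P_shaft = P_hyd/η = 44.06/0.67 = 65.76 kW

P_shaft ≈ 65.8 kW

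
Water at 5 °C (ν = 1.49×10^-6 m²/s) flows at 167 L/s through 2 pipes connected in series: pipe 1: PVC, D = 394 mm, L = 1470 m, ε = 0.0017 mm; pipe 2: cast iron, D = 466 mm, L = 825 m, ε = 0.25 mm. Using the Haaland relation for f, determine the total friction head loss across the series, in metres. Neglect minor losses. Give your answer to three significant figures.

H ≈ 6.53 m

Pipe 1: V = 1.370 m/s, Re = 3.62×10^5, ε/D = 4.31×10^-6, f = 0.01389, h_1 = f(L/D)V²/2g = 4.955 m
Pipe 2: V = 0.9792 m/s, Re = 3.06×10^5, ε/D = 5.36×10^-4, f = 0.01826, h_2 = f(L/D)V²/2g = 1.580 m
Series → Q common, losses add: H = Σh = 6.534 m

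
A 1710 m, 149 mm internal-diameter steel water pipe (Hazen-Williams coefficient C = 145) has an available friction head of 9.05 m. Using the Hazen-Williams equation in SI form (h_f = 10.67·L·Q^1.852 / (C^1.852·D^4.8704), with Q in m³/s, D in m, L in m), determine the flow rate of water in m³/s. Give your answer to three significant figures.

Q ≈ 0.0159 m³/s

Rearranging: Q = [h_f·C^1.852·D^4.8704 / (10.67·L)]^(1/1.852)
Q = [9.05·145^1.852·0.149^4.8704 / (10.67·1710)]^0.540 = 0.01595 m³/s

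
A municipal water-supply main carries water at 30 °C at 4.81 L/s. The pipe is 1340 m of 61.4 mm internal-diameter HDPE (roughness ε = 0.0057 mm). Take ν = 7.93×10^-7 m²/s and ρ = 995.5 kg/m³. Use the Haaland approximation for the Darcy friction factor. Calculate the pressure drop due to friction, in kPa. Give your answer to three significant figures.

V = 4Q/(πD²) = 4·0.00481/(π·0.0614²) = 1.624 m/s
Re = VD/ν = 1.624·0.0614/7.93×10^-7 = 1.26×10^5 → turbulent
ε/D = 0.0057/61.4 = 9.28×10^-5
Haaland: f = 0.01747
h_f = f(L/D)V²/(2g) = 0.01747·(1340/0.0614)·1.624²/(2·9.81) = 51.29 m
Δp = ρg·h_f = 995.5·9.81·51.29 = 500.9 kPa

Δp ≈ 501 kPa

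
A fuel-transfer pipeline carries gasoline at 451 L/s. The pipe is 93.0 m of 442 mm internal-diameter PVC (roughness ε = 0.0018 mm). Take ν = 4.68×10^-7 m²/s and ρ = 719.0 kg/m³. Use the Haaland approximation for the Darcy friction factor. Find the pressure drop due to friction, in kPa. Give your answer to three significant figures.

V = 4Q/(πD²) = 4·0.451/(π·0.442²) = 2.939 m/s
Re = VD/ν = 2.939·0.442/4.68×10^-7 = 2.78×10^6 → turbulent
ε/D = 0.0018/442 = 4.07×10^-6
Haaland: f = 0.009970
h_f = f(L/D)V²/(2g) = 0.009970·(93.0/0.442)·2.939²/(2·9.81) = 0.9237 m
Δp = ρg·h_f = 719.0·9.81·0.9237 = 6.515 kPa

Δp ≈ 6.52 kPa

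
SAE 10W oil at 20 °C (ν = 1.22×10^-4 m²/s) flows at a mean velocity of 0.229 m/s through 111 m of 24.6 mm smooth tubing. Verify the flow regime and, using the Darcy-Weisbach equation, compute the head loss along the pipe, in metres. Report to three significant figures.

h_f ≈ 16.7 m

Re = VD/ν = 0.229·0.02460/1.22×10^-4 = 46.2 → laminar (Re < 2300)
f = 64/Re = 1.386
h_f = f(L/D)V²/(2g) = 1.386·(111/0.02460)·0.229²/(2·9.81) = 16.72 m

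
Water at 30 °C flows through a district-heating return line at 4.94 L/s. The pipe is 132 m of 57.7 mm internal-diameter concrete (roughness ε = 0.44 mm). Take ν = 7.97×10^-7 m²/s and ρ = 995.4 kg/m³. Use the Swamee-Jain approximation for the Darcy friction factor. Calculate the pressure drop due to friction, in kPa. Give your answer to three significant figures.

Δp ≈ 144 kPa

V = 4Q/(πD²) = 4·0.00494/(π·0.0577²) = 1.889 m/s
Re = VD/ν = 1.889·0.0577/7.97×10^-7 = 1.37×10^5 → turbulent
ε/D = 0.44/57.7 = 0.00763
Swamee-Jain: f = 0.03539
h_f = f(L/D)V²/(2g) = 0.03539·(132/0.0577)·1.889²/(2·9.81) = 14.73 m
Δp = ρg·h_f = 995.4·9.81·14.73 = 143.8 kPa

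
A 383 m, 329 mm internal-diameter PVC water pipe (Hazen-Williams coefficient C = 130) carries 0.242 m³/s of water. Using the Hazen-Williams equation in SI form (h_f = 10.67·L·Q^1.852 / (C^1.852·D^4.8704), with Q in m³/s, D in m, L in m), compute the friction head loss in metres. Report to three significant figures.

h_f ≈ 8.07 m

h_f = 10.67·383·0.242^1.852 / (130^1.852·0.329^4.8704) = 8.065 m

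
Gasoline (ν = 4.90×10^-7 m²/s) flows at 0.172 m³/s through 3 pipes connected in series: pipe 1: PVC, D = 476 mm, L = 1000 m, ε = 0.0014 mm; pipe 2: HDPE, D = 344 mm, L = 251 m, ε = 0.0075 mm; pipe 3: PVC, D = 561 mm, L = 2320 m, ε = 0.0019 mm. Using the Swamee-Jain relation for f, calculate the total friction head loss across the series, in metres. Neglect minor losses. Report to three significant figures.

H ≈ 3.91 m

Pipe 1: V = 0.9666 m/s, Re = 9.39×10^5, ε/D = 2.94×10^-6, f = 0.01180, h_1 = f(L/D)V²/2g = 1.181 m
Pipe 2: V = 1.851 m/s, Re = 1.30×10^6, ε/D = 2.18×10^-5, f = 0.01171, h_2 = f(L/D)V²/2g = 1.491 m
Pipe 3: V = 0.6958 m/s, Re = 7.97×10^5, ε/D = 3.39×10^-6, f = 0.01214, h_3 = f(L/D)V²/2g = 1.239 m
Series → Q common, losses add: H = Σh = 3.911 m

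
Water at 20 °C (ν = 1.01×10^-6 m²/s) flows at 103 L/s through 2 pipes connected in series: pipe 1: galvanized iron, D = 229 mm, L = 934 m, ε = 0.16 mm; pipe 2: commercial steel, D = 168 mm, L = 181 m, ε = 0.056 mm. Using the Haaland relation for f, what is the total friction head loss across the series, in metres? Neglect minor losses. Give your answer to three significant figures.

H ≈ 43.3 m

Pipe 1: V = 2.501 m/s, Re = 5.67×10^5, ε/D = 6.99×10^-4, f = 0.01866, h_1 = f(L/D)V²/2g = 24.26 m
Pipe 2: V = 4.647 m/s, Re = 7.73×10^5, ε/D = 3.33×10^-4, f = 0.01606, h_2 = f(L/D)V²/2g = 19.04 m
Series → Q common, losses add: H = Σh = 43.29 m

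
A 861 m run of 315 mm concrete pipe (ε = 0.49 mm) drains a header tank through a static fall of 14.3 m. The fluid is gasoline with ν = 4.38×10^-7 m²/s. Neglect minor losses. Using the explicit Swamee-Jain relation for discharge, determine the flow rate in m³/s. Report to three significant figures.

Q ≈ 0.168 m³/s

Swamee-Jain (Type II): Q = -0.965·√(gD⁵h_f/L)·ln[ε/(3.7D) + √(3.17ν²L/(gD³h_f))]
√(gD⁵h_f/L) = √(9.81·0.315⁵·14.3/861) = 0.02248
ε/(3.7D) = 4.20×10^-4; √(3.17ν²L/(gD³h_f)) = 1.09×10^-5
Q = -0.965·0.02248·ln(4.313×10^-4) = 0.1681 m³/s
Check: V = 2.16 m/s, Re = 1.55×10^6, f = 0.02214, h_f = 14.3 m ≈ 14.3 m ✓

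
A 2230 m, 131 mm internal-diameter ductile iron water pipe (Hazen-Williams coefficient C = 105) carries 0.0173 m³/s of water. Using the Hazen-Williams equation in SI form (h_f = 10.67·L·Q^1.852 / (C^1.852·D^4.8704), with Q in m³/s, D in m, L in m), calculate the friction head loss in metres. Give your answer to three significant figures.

h_f ≈ 46.7 m

h_f = 10.67·2230·0.0173^1.852 / (105^1.852·0.131^4.8704) = 46.70 m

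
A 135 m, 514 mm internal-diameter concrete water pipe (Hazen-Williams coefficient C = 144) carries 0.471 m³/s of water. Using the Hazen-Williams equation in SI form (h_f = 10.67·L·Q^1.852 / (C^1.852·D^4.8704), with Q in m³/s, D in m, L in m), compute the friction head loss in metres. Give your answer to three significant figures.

h_f = 10.67·135·0.471^1.852 / (144^1.852·0.514^4.8704) = 0.9191 m

h_f ≈ 0.919 m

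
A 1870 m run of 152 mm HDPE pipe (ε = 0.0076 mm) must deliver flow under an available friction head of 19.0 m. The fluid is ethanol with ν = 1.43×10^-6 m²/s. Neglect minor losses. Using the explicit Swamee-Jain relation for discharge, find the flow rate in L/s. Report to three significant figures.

Swamee-Jain (Type II): Q = -0.965·√(gD⁵h_f/L)·ln[ε/(3.7D) + √(3.17ν²L/(gD³h_f))]
√(gD⁵h_f/L) = √(9.81·0.152⁵·19.0/1870) = 0.002844
ε/(3.7D) = 1.35×10^-5; √(3.17ν²L/(gD³h_f)) = 1.36×10^-4
Q = -0.965·0.002844·ln(1.496×10^-4) = 0.02417 m³/s
Check: V = 1.33 m/s, Re = 1.42×10^5, f = 0.01700, h_f = 18.9 m ≈ 19.0 m ✓

Q ≈ 24.2 L/s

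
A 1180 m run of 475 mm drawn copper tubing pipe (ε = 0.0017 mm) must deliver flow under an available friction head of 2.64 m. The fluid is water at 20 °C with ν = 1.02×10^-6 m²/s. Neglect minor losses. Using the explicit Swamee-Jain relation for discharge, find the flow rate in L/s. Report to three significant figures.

Q ≈ 226 L/s

Swamee-Jain (Type II): Q = -0.965·√(gD⁵h_f/L)·ln[ε/(3.7D) + √(3.17ν²L/(gD³h_f))]
√(gD⁵h_f/L) = √(9.81·0.475⁵·2.64/1180) = 0.02304
ε/(3.7D) = 9.67×10^-7; √(3.17ν²L/(gD³h_f)) = 3.74×10^-5
Q = -0.965·0.02304·ln(3.841×10^-5) = 0.2260 m³/s
Check: V = 1.28 m/s, Re = 5.94×10^5, f = 0.01276, h_f = 2.63 m ≈ 2.64 m ✓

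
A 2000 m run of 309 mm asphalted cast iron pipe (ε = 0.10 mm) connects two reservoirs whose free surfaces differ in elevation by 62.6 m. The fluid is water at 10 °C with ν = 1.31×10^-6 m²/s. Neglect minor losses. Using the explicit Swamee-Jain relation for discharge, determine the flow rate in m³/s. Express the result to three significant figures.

Swamee-Jain (Type II): Q = -0.965·√(gD⁵h_f/L)·ln[ε/(3.7D) + √(3.17ν²L/(gD³h_f))]
√(gD⁵h_f/L) = √(9.81·0.309⁵·62.6/2000) = 0.02941
ε/(3.7D) = 8.75×10^-5; √(3.17ν²L/(gD³h_f)) = 2.45×10^-5
Q = -0.965·0.02941·ln(1.120×10^-4) = 0.2582 m³/s
Check: V = 3.44 m/s, Re = 8.12×10^5, f = 0.01611, h_f = 63.0 m ≈ 62.6 m ✓

Q ≈ 0.258 m³/s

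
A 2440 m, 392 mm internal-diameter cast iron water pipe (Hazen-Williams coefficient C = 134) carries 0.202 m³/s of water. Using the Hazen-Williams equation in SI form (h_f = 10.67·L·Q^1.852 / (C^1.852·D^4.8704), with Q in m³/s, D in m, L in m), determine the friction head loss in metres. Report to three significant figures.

h_f ≈ 14.8 m

h_f = 10.67·2440·0.202^1.852 / (134^1.852·0.392^4.8704) = 14.81 m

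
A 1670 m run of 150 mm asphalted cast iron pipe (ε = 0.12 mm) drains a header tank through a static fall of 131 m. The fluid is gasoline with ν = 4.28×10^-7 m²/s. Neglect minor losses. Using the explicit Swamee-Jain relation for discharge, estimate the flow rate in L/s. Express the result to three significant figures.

Q ≈ 61.8 L/s

Swamee-Jain (Type II): Q = -0.965·√(gD⁵h_f/L)·ln[ε/(3.7D) + √(3.17ν²L/(gD³h_f))]
√(gD⁵h_f/L) = √(9.81·0.150⁵·131/1670) = 0.007644
ε/(3.7D) = 2.16×10^-4; √(3.17ν²L/(gD³h_f)) = 1.50×10^-5
Q = -0.965·0.007644·ln(2.312×10^-4) = 0.06176 m³/s
Check: V = 3.49 m/s, Re = 1.22×10^6, f = 0.01899, h_f = 132 m ≈ 131 m ✓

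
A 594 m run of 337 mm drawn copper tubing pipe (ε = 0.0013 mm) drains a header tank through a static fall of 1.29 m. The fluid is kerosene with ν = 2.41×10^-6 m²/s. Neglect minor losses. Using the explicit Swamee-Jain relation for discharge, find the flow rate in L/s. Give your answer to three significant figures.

Swamee-Jain (Type II): Q = -0.965·√(gD⁵h_f/L)·ln[ε/(3.7D) + √(3.17ν²L/(gD³h_f))]
√(gD⁵h_f/L) = √(9.81·0.337⁵·1.29/594) = 0.009623
ε/(3.7D) = 1.04×10^-6; √(3.17ν²L/(gD³h_f)) = 1.50×10^-4
Q = -0.965·0.009623·ln(1.513×10^-4) = 0.08168 m³/s
Check: V = 0.916 m/s, Re = 1.28×10^5, f = 0.01700, h_f = 1.28 m ≈ 1.29 m ✓

Q ≈ 81.7 L/s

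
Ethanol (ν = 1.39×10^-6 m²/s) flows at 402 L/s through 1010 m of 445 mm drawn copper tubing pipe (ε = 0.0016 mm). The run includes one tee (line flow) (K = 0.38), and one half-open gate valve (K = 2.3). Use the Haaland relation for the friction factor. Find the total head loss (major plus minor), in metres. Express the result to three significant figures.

H_L ≈ 10.2 m

V = 4Q/(πD²) = 2.585 m/s; V²/2g = 0.3405 m
Re = 8.27×10^5, ε/D = 3.60×10^-6 → f = 0.01202 (Haaland)
Major: h_f = f(L/D)·V²/2g = 0.01202·2270·0.3405 = 9.287 m
Minor: ΣK = 2.68; h_m = ΣK·V²/2g = 0.9126 m
Total H_L = 9.287 + 0.9126 = 10.20 m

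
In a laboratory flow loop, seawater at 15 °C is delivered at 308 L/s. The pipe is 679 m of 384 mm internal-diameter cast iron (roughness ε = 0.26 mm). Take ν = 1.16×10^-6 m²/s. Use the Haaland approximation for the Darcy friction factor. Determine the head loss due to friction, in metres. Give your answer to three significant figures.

V = 4Q/(πD²) = 4·0.308/(π·0.384²) = 2.659 m/s
Re = VD/ν = 2.659·0.384/1.16×10^-6 = 8.80×10^5 → turbulent
ε/D = 0.26/384 = 6.77×10^-4
Haaland: f = 0.01833
h_f = f(L/D)V²/(2g) = 0.01833·(679/0.384)·2.659²/(2·9.81) = 11.69 m

h_f ≈ 11.7 m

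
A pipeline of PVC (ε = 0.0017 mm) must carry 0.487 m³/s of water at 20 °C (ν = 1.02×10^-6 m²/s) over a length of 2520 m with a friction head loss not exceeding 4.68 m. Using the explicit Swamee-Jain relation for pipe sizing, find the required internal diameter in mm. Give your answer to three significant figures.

D ≈ 667 mm

Swamee-Jain (Type III): D = 0.66·[ε^1.25·(LQ²/(gh_f))^4.75 + ν·Q^9.4·(L/(gh_f))^5.2]^0.04
LQ²/(gh_f) = 13.02; L/(gh_f) = 54.89
Term 1 = ε^1.25·(…)^4.75 = 0.0121; Term 2 = ν·Q^9.4·(…)^5.2 = 1.31
D = 0.66·(0.0121 + 1.31)^0.04 = 0.6674 m = 667 mm
Check: V = 1.39 m/s, Re = 9.11×10^5, f = 0.01185, h_f = 4.42 m ≈ 4.68 m ✓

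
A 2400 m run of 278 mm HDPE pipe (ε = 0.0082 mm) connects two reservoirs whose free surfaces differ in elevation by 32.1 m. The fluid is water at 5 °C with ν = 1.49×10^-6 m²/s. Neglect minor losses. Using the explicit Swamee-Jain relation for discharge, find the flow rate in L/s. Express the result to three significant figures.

Q ≈ 139 L/s

Swamee-Jain (Type II): Q = -0.965·√(gD⁵h_f/L)·ln[ε/(3.7D) + √(3.17ν²L/(gD³h_f))]
√(gD⁵h_f/L) = √(9.81·0.278⁵·32.1/2400) = 0.01476
ε/(3.7D) = 7.97×10^-6; √(3.17ν²L/(gD³h_f)) = 5.00×10^-5
Q = -0.965·0.01476·ln(5.794×10^-5) = 0.1390 m³/s
Check: V = 2.29 m/s, Re = 4.27×10^5, f = 0.01388, h_f = 32.0 m ≈ 32.1 m ✓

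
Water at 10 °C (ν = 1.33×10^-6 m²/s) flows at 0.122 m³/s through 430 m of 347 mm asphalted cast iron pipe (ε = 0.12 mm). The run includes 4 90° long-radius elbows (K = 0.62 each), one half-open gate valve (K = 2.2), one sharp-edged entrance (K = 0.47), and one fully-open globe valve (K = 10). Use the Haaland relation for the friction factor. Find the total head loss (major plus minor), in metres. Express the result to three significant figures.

H_L ≈ 3.07 m

V = 4Q/(πD²) = 1.290 m/s; V²/2g = 0.08482 m
Re = 3.37×10^5, ε/D = 3.46×10^-4 → f = 0.01696 (Haaland)
Major: h_f = f(L/D)·V²/2g = 0.01696·1239·0.08482 = 1.783 m
Minor: ΣK = 15.2; h_m = ΣK·V²/2g = 1.285 m
Total H_L = 1.783 + 1.285 = 3.068 m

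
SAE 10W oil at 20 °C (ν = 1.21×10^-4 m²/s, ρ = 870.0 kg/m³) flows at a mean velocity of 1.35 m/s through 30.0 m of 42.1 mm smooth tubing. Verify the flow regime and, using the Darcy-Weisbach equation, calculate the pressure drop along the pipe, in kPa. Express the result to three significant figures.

Δp ≈ 77.0 kPa

Re = VD/ν = 1.35·0.04210/1.21×10^-4 = 470 → laminar (Re < 2300)
f = 64/Re = 0.1363
h_f = f(L/D)V²/(2g) = 0.1363·(30.0/0.04210)·1.35²/(2·9.81) = 9.019 m
Δp = ρg·h_f = 870.0·9.81·9.019 = 76.97 kPa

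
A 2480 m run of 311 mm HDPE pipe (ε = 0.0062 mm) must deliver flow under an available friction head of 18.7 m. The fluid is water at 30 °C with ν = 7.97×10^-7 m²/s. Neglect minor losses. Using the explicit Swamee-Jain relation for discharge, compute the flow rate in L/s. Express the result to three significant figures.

Swamee-Jain (Type II): Q = -0.965·√(gD⁵h_f/L)·ln[ε/(3.7D) + √(3.17ν²L/(gD³h_f))]
√(gD⁵h_f/L) = √(9.81·0.311⁵·18.7/2480) = 0.01467
ε/(3.7D) = 5.39×10^-6; √(3.17ν²L/(gD³h_f)) = 3.01×10^-5
Q = -0.965·0.01467·ln(3.547×10^-5) = 0.1451 m³/s
Check: V = 1.91 m/s, Re = 7.45×10^5, f = 0.01260, h_f = 18.7 m ≈ 18.7 m ✓

Q ≈ 145 L/s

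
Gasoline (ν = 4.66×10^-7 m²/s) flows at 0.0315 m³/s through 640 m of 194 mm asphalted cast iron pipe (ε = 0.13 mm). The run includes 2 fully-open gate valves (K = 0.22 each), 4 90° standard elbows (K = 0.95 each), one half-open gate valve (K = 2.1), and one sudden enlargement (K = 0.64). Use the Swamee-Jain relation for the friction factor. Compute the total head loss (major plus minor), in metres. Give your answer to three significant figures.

H_L ≈ 4.01 m

V = 4Q/(πD²) = 1.066 m/s; V²/2g = 0.05788 m
Re = 4.44×10^5, ε/D = 6.70×10^-4 → f = 0.01886 (Swamee-Jain)
Major: h_f = f(L/D)·V²/2g = 0.01886·3299·0.05788 = 3.601 m
Minor: ΣK = 6.98; h_m = ΣK·V²/2g = 0.4040 m
Total H_L = 3.601 + 0.4040 = 4.005 m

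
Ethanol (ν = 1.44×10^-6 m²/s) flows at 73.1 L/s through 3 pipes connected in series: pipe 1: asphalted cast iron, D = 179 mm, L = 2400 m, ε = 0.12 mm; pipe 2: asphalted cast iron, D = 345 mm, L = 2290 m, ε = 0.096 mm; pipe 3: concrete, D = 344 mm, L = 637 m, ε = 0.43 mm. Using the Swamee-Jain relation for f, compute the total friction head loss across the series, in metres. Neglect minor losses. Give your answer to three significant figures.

H ≈ 115 m

Pipe 1: V = 2.905 m/s, Re = 3.61×10^5, ε/D = 6.70×10^-4, f = 0.01905, h_1 = f(L/D)V²/2g = 109.8 m
Pipe 2: V = 0.7820 m/s, Re = 1.87×10^5, ε/D = 2.78×10^-4, f = 0.01779, h_2 = f(L/D)V²/2g = 3.680 m
Pipe 3: V = 0.7865 m/s, Re = 1.88×10^5, ε/D = 0.00125, f = 0.02220, h_3 = f(L/D)V²/2g = 1.296 m
Series → Q common, losses add: H = Σh = 114.8 m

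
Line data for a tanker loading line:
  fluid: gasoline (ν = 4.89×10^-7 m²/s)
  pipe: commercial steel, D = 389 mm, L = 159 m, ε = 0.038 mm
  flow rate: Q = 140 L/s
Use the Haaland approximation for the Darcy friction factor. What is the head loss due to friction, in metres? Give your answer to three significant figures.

h_f ≈ 0.386 m

V = 4Q/(πD²) = 4·0.140/(π·0.389²) = 1.178 m/s
Re = VD/ν = 1.178·0.389/4.89×10^-7 = 9.37×10^5 → turbulent
ε/D = 0.038/389 = 9.77×10^-5
Haaland: f = 0.01336
h_f = f(L/D)V²/(2g) = 0.01336·(159/0.389)·1.178²/(2·9.81) = 0.3863 m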